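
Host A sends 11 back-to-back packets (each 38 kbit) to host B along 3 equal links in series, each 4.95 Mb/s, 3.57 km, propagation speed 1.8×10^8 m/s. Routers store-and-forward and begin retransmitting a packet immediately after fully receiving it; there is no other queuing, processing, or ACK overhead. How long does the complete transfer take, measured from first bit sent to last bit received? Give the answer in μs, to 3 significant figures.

99900 μs

Per-hop transmission t_tx = L/R = 38000/4950000 = 7676.77 μs.
Per-hop propagation t_prop = 3570/180000000 = 19.8333 μs.
Pipeline fill: first packet needs 3·t_tx to clear all hops; remaining 10 packets each add one t_tx.
Total = (3+11-1)·t_tx + 3·t_prop = 13·7676.77 + 3·19.8333 = 99900 μs.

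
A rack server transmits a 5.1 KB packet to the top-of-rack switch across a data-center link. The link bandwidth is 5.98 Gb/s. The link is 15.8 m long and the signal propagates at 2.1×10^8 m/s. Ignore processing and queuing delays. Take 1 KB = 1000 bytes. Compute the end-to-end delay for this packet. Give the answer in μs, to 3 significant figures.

L = 40800 bits.
Transmission delay = L/R = 40800 / 5980000000 = 6.82274 μs.
Propagation delay = d/s = 15.8 m / 210000000 m/s = 0.0752381 μs.
Total = 6.90 μs.

6.90 μs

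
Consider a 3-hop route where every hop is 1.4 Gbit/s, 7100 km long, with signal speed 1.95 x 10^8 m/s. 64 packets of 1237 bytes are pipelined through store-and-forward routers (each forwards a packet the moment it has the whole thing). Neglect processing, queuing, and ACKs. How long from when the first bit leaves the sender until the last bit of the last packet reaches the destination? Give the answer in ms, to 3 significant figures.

Per-hop transmission t_tx = L/R = 9896/1400000000 = 0.00706857 ms.
Per-hop propagation t_prop = 7100000/195000000 = 36.4103 ms.
Pipeline fill: first packet needs 3·t_tx to clear all hops; remaining 63 packets each add one t_tx.
Total = (3+64-1)·t_tx + 3·t_prop = 66·0.00706857 + 3·36.4103 = 110 ms.

110 ms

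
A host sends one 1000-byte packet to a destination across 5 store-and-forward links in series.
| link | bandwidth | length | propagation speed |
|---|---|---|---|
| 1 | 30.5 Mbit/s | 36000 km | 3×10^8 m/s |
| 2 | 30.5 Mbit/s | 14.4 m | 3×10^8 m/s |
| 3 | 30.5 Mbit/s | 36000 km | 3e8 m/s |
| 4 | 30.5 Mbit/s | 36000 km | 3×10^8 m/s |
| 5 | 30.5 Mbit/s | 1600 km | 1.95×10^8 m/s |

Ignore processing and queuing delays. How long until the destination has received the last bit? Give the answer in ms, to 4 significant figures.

369.5 ms

L = 1000 × 8 = 8000 bits.
Transmission delay per hop = L/R = 8000/30500000 = 0.262295 ms; 5 hops → 1.31148 ms.
Propagation delays (d/s per hop): 120, 4.8e-05, 120, 120, 8.20513 ms; sum = 368.205 ms.
End-to-end = 369.5 ms.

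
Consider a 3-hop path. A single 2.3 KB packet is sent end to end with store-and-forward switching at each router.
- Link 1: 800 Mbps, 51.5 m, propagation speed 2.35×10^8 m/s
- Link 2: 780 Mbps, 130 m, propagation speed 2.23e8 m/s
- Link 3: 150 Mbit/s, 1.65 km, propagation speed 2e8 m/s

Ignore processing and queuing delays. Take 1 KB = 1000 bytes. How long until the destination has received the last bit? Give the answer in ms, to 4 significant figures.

0.1783 ms

L = 18400 bits.
Transmission delays (L/R per hop): 0.023, 0.0235897, 0.122667 ms; sum = 0.169256 ms.
Propagation delays (d/s per hop): 0.000219149, 0.00058296, 0.00825 ms; sum = 0.00905211 ms.
End-to-end = 0.1783 ms.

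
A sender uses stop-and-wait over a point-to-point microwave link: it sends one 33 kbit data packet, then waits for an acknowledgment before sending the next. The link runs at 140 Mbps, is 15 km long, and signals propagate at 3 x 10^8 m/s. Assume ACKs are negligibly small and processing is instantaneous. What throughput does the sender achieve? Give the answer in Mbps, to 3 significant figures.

t_tx = L/R = 33000/140000000 = 0.000235714 s.
t_prop = 15000/300000000 = 5e-05 s; RTT = 0.0001 s.
Cycle = t_tx + RTT = 0.000335714 s.
Throughput = L / cycle = 33000 / 0.000335714 = 98.3 Mbps.

98.3 Mbps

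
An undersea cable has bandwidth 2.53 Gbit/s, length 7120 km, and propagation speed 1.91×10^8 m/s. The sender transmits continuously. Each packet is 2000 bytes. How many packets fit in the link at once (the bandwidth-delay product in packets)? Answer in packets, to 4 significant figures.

5895 packets

Propagation delay = 7120000 / 191000000 = 0.0372775 s.
BDP = R × t_prop = 2530000000 × 0.0372775 = 94312000 bits.
In packets of 16000 bits: 5895 packets.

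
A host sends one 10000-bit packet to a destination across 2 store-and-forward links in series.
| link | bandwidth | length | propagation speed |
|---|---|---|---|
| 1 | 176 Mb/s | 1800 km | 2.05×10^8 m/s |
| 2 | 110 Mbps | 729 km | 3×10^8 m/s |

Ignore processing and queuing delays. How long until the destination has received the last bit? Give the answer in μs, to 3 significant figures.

11400 μs

Transmission delays (L/R per hop): 56.8182, 90.9091 μs; sum = 147.727 μs.
Propagation delays (d/s per hop): 8780.49, 2430 μs; sum = 11210.5 μs.
End-to-end = 11400 μs.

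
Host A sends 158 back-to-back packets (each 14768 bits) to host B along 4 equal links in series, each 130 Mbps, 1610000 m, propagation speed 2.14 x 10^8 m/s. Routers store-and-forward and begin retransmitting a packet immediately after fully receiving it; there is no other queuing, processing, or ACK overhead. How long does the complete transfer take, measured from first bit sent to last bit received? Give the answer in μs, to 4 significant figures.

Per-hop transmission t_tx = L/R = 14768/130000000 = 113.6 μs.
Per-hop propagation t_prop = 1610000/214000000 = 7523.36 μs.
Pipeline fill: first packet needs 4·t_tx to clear all hops; remaining 157 packets each add one t_tx.
Total = (4+158-1)·t_tx + 4·t_prop = 161·113.6 + 4·7523.36 = 48380 μs.

48380 μs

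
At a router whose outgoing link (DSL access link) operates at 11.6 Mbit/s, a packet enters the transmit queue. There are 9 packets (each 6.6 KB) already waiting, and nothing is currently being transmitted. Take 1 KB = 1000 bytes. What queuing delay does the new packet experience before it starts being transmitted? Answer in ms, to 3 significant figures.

41.0 ms

Each queued packet: L/R = 52800/11600000 = 4.55172 ms.
9 queued → 40.9655 ms.
Queuing delay = 41.0 ms.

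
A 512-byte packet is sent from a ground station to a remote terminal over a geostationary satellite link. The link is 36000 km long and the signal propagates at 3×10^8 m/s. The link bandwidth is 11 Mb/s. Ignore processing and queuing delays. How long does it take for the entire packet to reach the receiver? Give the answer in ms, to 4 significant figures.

120.4 ms

L = 512 × 8 = 4096 bits.
Transmission delay = L/R = 4096 / 11000000 = 0.372364 ms.
Propagation delay = d/s = 36000000 m / 300000000 m/s = 120 ms.
Total = 120.4 ms.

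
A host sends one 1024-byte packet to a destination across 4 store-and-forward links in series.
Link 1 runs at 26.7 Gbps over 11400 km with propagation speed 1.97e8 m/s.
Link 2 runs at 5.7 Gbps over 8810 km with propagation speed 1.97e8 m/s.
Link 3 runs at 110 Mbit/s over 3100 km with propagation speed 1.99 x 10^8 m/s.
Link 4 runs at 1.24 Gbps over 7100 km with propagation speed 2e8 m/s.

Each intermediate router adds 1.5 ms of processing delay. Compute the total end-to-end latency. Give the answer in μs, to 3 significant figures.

L = 1024 × 8 = 8192 bits.
Transmission delays (L/R per hop): 0.306816, 1.43719, 74.4727, 6.60645 μs; sum = 82.8232 μs.
Propagation delays (d/s per hop): 57868, 44720.8, 15577.9, 35500 μs; sum = 153667 μs.
Processing at 3 router(s): 3 × 1.5 ms = 4500 μs.
End-to-end = 158000 μs.

158000 μs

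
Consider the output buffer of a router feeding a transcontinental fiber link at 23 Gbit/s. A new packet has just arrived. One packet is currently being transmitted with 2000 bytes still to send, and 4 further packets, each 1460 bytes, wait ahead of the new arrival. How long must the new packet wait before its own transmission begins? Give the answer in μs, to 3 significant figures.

Each queued packet: L/R = 11680/23000000000 = 0.507826 μs.
4 queued → 2.0313 μs.
Plus remaining 16000 bits of current packet: 0.695652 μs.
Queuing delay = 2.73 μs.

2.73 μs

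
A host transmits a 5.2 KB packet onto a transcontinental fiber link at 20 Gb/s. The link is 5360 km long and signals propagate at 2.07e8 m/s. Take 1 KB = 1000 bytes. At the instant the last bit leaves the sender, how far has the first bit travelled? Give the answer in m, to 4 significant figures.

430.6 m

t_tx = L/R = 41600/20000000000 = 2.08e-06 s.
Distance = s × t_tx = 2.07e+08 × 2.08e-06 = 430.6 m.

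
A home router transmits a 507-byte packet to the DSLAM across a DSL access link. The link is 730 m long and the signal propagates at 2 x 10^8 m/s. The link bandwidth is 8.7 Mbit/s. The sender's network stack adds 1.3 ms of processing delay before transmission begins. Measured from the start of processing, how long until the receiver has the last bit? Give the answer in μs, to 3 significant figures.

L = 507 × 8 = 4056 bits.
Transmission delay = L/R = 4056 / 8700000 = 466.207 μs.
Propagation delay = d/s = 730 m / 200000000 m/s = 3.65 μs.
Plus processing delay 1.3 ms = 1300 μs.
Total = 1770 μs.

1770 μs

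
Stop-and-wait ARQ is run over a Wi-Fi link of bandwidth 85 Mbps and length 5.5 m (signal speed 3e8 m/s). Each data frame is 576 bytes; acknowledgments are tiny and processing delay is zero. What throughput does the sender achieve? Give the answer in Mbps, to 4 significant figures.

t_tx = L/R = 4608/85000000 = 5.42118e-05 s.
t_prop = 5.5/300000000 = 1.83333e-08 s; RTT = 3.66667e-08 s.
Cycle = t_tx + RTT = 5.42484e-05 s.
Throughput = L / cycle = 4608 / 5.42484e-05 = 84.94 Mbps.

84.94 Mbps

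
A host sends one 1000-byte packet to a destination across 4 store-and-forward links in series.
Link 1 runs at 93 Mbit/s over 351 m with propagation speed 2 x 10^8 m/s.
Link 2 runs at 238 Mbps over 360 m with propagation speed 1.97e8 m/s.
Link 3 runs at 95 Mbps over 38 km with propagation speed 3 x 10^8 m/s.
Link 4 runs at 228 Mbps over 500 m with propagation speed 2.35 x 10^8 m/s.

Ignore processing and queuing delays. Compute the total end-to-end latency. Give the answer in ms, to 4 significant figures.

0.3713 ms

L = 1000 × 8 = 8000 bits.
Transmission delays (L/R per hop): 0.0860215, 0.0336134, 0.0842105, 0.0350877 ms; sum = 0.238933 ms.
Propagation delays (d/s per hop): 0.001755, 0.00182741, 0.126667, 0.00212766 ms; sum = 0.132377 ms.
End-to-end = 0.3713 ms.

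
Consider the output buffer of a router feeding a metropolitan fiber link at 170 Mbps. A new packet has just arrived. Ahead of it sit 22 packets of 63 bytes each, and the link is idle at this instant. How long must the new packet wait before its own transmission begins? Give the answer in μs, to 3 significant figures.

Each queued packet: L/R = 504/170000000 = 2.96471 μs.
22 queued → 65.2235 μs.
Queuing delay = 65.2 μs.

65.2 μs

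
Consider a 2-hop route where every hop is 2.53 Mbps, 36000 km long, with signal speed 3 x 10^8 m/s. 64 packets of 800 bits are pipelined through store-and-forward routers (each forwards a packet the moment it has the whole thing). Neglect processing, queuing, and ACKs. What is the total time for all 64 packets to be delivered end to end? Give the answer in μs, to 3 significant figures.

Per-hop transmission t_tx = L/R = 800/2530000 = 316.206 μs.
Per-hop propagation t_prop = 36000000/300000000 = 120000 μs.
Pipeline fill: first packet needs 2·t_tx to clear all hops; remaining 63 packets each add one t_tx.
Total = (2+64-1)·t_tx + 2·t_prop = 65·316.206 + 2·120000 = 261000 μs.

261000 μs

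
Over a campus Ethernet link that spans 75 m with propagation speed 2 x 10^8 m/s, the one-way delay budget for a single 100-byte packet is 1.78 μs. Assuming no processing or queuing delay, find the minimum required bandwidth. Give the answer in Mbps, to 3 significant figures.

569 Mbps

L = 800 bits.
Propagation delay = 75 / 200000000 = 0.375 μs.
Transmission budget = 1.78 − 0.375 = 1.405 μs.
R ≥ L / t_tx = 800 bits / 1.405e-06 s = 569 Mbps.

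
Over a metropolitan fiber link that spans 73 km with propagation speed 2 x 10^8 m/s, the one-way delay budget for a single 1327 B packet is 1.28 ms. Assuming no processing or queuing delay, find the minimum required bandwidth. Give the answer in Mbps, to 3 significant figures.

11.6 Mbps

L = 10616 bits.
Propagation delay = 73000 / 200000000 = 0.365 ms.
Transmission budget = 1.28 − 0.365 = 0.915 ms.
R ≥ L / t_tx = 10616 bits / 0.000915 s = 11.6 Mbps.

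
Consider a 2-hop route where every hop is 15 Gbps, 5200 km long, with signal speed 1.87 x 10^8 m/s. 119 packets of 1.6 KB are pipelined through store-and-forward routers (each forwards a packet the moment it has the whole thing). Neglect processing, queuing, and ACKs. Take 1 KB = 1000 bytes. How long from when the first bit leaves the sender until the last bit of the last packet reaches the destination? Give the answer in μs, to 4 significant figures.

55720 μs

Per-hop transmission t_tx = L/R = 12800/15000000000 = 0.853333 μs.
Per-hop propagation t_prop = 5200000/187000000 = 27807.5 μs.
Pipeline fill: first packet needs 2·t_tx to clear all hops; remaining 118 packets each add one t_tx.
Total = (2+119-1)·t_tx + 2·t_prop = 120·0.853333 + 2·27807.5 = 55720 μs.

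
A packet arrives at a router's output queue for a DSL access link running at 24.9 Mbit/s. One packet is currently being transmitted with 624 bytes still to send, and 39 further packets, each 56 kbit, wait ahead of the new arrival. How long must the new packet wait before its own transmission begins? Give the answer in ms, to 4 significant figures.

Each queued packet: L/R = 56000/24900000 = 2.249 ms.
39 queued → 87.7108 ms.
Plus remaining 4992 bits of current packet: 0.200482 ms.
Queuing delay = 87.91 ms.

87.91 ms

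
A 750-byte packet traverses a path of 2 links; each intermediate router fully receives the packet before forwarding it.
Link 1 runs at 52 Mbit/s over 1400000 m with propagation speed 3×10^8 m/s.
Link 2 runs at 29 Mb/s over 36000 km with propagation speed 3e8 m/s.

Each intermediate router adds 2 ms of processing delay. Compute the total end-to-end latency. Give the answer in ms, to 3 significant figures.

127 ms

L = 750 × 8 = 6000 bits.
Transmission delays (L/R per hop): 0.115385, 0.206897 ms; sum = 0.322281 ms.
Propagation delays (d/s per hop): 4.66667, 120 ms; sum = 124.667 ms.
Processing at 1 router(s): 1 × 2 ms = 2 ms.
End-to-end = 127 ms.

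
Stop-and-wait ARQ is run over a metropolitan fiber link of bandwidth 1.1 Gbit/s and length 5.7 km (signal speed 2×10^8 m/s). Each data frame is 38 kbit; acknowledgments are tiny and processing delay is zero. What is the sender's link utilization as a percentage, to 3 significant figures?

t_tx = L/R = 38000/1100000000 = 3.45455e-05 s.
t_prop = 5700/200000000 = 2.85e-05 s; RTT = 5.7e-05 s.
Cycle = t_tx + RTT = 9.15455e-05 s.
Utilization = t_tx / cycle = 3.45455e-05/9.15455e-05 = 37.7 %.

37.7 %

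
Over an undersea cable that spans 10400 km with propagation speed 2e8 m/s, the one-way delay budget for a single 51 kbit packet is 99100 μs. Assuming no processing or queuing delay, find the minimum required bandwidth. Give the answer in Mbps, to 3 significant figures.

1.08 Mbps

Propagation delay = 10400000 / 200000000 = 52000 μs.
Transmission budget = 99100 − 52000 = 47100 μs.
R ≥ L / t_tx = 51000 bits / 0.0471 s = 1.08 Mbps.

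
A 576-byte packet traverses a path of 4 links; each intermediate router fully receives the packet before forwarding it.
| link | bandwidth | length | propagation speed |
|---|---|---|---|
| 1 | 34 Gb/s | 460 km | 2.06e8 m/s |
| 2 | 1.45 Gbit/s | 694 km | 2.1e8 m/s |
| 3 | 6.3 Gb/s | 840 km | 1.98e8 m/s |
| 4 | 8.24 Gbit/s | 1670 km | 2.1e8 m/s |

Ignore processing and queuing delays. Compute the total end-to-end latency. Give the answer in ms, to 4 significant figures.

L = 576 × 8 = 4608 bits.
Transmission delays (L/R per hop): 0.000135529, 0.00317793, 0.000731429, 0.000559223 ms; sum = 0.00460411 ms.
Propagation delays (d/s per hop): 2.23301, 3.30476, 4.24242, 7.95238 ms; sum = 17.7326 ms.
End-to-end = 17.74 ms.

17.74 ms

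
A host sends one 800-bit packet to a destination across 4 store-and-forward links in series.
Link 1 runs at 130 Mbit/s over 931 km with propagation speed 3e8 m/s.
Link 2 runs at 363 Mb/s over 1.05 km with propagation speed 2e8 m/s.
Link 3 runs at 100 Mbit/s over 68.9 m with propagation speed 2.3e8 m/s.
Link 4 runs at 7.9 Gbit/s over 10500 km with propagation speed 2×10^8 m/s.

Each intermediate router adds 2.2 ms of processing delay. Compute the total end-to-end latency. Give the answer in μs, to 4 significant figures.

Transmission delays (L/R per hop): 6.15385, 2.20386, 8, 0.101266 μs; sum = 16.459 μs.
Propagation delays (d/s per hop): 3103.33, 5.25, 0.299565, 52500 μs; sum = 55608.9 μs.
Processing at 3 router(s): 3 × 2.2 ms = 6600 μs.
End-to-end = 62230 μs.

62230 μs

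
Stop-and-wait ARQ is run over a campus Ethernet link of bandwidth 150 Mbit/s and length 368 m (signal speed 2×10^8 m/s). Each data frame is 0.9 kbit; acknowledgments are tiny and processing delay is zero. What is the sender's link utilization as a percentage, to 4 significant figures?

t_tx = L/R = 900/150000000 = 6e-06 s.
t_prop = 368/200000000 = 1.84e-06 s; RTT = 3.68e-06 s.
Cycle = t_tx + RTT = 9.68e-06 s.
Utilization = t_tx / cycle = 6e-06/9.68e-06 = 61.98 %.

61.98 %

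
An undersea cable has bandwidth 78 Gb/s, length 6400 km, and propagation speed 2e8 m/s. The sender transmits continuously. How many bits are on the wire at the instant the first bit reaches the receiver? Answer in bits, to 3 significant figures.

Propagation delay = 6400000 / 200000000 = 0.032 s.
BDP = R × t_prop = 78000000000 × 0.032 = 2496000000 bits.

2500000000 bits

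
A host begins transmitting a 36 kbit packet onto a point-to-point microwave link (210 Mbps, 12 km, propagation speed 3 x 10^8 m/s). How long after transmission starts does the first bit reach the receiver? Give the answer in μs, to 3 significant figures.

First bit experiences only propagation delay: d/s = 12000/300000000 = 40.0 μs.

40.0 μs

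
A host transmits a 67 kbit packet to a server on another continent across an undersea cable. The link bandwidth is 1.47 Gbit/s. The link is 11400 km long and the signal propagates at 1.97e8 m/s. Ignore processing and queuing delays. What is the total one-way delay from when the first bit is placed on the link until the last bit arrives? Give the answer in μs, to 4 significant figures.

57910 μs

L = 67000 bits.
Transmission delay = L/R = 67000 / 1470000000 = 45.5782 μs.
Propagation delay = d/s = 11400000 m / 197000000 m/s = 57868 μs.
Total = 57910 μs.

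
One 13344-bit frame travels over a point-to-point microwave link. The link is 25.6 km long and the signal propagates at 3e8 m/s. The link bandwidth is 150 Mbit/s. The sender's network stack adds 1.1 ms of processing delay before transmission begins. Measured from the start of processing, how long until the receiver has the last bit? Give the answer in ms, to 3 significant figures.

1.27 ms

Transmission delay = L/R = 13344 / 150000000 = 0.08896 ms.
Propagation delay = d/s = 25600 m / 300000000 m/s = 0.0853333 ms.
Plus processing delay 1.1 ms = 1.1 ms.
Total = 1.27 ms.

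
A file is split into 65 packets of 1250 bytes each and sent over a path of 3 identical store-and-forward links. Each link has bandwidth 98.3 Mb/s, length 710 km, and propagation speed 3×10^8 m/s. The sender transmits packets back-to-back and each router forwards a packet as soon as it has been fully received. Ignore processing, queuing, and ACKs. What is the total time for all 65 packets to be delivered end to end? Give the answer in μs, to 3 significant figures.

Per-hop transmission t_tx = L/R = 10000/98300000 = 101.729 μs.
Per-hop propagation t_prop = 710000/300000000 = 2366.67 μs.
Pipeline fill: first packet needs 3·t_tx to clear all hops; remaining 64 packets each add one t_tx.
Total = (3+65-1)·t_tx + 3·t_prop = 67·101.729 + 3·2366.67 = 13900 μs.

13900 μs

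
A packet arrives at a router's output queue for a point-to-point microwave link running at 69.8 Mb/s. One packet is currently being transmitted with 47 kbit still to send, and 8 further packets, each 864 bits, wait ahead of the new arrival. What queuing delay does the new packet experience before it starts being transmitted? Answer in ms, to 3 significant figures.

0.772 ms

Each queued packet: L/R = 864/69800000 = 0.0123782 ms.
8 queued → 0.0990258 ms.
Plus remaining 47000 bits of current packet: 0.673352 ms.
Queuing delay = 0.772 ms.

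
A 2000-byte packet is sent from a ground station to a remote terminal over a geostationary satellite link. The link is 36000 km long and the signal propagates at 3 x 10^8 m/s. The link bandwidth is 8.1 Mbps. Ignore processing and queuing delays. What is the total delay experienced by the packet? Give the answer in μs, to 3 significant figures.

L = 2000 × 8 = 16000 bits.
Transmission delay = L/R = 16000 / 8100000 = 1975.31 μs.
Propagation delay = d/s = 36000000 m / 300000000 m/s = 120000 μs.
Total = 122000 μs.

122000 μs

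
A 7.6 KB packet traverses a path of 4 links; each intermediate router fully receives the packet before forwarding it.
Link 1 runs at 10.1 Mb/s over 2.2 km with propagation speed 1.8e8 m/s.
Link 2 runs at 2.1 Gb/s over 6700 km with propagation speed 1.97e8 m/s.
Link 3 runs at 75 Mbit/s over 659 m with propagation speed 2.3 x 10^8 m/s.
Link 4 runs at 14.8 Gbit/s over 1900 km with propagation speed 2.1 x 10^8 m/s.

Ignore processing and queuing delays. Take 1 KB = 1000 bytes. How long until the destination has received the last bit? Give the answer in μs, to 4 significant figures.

49940 μs

L = 60800 bits.
Transmission delays (L/R per hop): 6019.8, 28.9524, 810.667, 4.10811 μs; sum = 6863.53 μs.
Propagation delays (d/s per hop): 12.2222, 34010.2, 2.86522, 9047.62 μs; sum = 43072.9 μs.
End-to-end = 49940 μs.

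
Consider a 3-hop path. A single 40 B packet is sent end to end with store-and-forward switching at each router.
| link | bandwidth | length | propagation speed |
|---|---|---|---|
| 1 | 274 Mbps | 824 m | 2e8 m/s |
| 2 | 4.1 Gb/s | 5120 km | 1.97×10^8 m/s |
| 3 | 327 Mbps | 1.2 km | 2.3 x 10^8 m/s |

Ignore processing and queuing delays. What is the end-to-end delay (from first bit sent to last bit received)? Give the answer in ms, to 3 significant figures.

L = 40 × 8 = 320 bits.
Transmission delays (L/R per hop): 0.00116788, 7.80488e-05, 0.000978593 ms; sum = 0.00222453 ms.
Propagation delays (d/s per hop): 0.00412, 25.9898, 0.00521739 ms; sum = 25.9992 ms.
End-to-end = 26.0 ms.

26.0 ms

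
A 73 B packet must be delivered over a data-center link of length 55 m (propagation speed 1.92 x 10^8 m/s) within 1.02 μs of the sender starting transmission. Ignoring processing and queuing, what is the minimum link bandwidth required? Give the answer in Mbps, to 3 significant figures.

L = 584 bits.
Propagation delay = 55 / 192000000 = 0.286458 μs.
Transmission budget = 1.02 − 0.286458 = 0.733542 μs.
R ≥ L / t_tx = 584 bits / 7.33542e-07 s = 796 Mbps.

796 Mbps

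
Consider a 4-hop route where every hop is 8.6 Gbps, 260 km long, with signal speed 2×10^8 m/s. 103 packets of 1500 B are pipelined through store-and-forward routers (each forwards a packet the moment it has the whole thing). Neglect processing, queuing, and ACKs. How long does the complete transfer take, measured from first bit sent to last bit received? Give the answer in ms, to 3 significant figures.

5.35 ms

Per-hop transmission t_tx = L/R = 12000/8600000000 = 0.00139535 ms.
Per-hop propagation t_prop = 260000/200000000 = 1.3 ms.
Pipeline fill: first packet needs 4·t_tx to clear all hops; remaining 102 packets each add one t_tx.
Total = (4+103-1)·t_tx + 4·t_prop = 106·0.00139535 + 4·1.3 = 5.35 ms.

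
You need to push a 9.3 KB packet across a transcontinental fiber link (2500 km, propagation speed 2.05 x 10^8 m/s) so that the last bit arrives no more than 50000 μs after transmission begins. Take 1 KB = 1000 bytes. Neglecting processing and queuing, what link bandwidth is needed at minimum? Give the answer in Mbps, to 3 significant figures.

L = 74400 bits.
Propagation delay = 2500000 / 2.05e+08 = 12195.1 μs.
Transmission budget = 50000 − 12195.1 = 37804.9 μs.
R ≥ L / t_tx = 74400 bits / 0.0378049 s = 1.97 Mbps.

1.97 Mbps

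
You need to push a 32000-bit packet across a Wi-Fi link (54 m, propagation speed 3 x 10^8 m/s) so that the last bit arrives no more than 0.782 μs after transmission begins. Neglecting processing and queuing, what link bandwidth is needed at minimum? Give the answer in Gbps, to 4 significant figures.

53.16 Gbps

Propagation delay = 54 / 300000000 = 0.18 μs.
Transmission budget = 0.782 − 0.18 = 0.602 μs.
R ≥ L / t_tx = 32000 bits / 6.02e-07 s = 53.16 Gbps.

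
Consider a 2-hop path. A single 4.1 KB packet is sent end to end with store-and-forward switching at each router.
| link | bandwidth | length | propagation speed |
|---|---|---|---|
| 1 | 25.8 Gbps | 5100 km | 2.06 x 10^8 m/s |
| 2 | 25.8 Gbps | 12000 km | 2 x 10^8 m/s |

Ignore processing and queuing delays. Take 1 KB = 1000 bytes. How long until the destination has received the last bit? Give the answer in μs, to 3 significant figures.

L = 32800 bits.
Transmission delay per hop = L/R = 32800/25800000000 = 1.27132 μs; 2 hops → 2.54264 μs.
Propagation delays (d/s per hop): 24757.3, 60000 μs; sum = 84757.3 μs.
End-to-end = 84800 μs.

84800 μs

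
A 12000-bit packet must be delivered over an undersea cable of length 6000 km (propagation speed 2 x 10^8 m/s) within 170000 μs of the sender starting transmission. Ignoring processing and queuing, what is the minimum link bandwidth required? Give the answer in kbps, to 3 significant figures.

85.7 kbps

Propagation delay = 6000000 / 200000000 = 30000 μs.
Transmission budget = 170000 − 30000 = 140000 μs.
R ≥ L / t_tx = 12000 bits / 0.14 s = 85.7 kbps.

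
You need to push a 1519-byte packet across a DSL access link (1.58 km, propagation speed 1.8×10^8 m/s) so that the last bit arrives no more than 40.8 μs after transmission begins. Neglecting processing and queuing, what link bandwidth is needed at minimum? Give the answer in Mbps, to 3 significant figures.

L = 12152 bits.
Propagation delay = 1580 / 180000000 = 8.77778 μs.
Transmission budget = 40.8 − 8.77778 = 32.0222 μs.
R ≥ L / t_tx = 12152 bits / 3.20222e-05 s = 379 Mbps.

379 Mbps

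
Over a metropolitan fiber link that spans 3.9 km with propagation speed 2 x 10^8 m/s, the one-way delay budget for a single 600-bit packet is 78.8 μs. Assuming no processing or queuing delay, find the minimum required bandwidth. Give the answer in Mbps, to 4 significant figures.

10.12 Mbps

Propagation delay = 3900 / 200000000 = 19.5 μs.
Transmission budget = 78.8 − 19.5 = 59.3 μs.
R ≥ L / t_tx = 600 bits / 5.93e-05 s = 10.12 Mbps.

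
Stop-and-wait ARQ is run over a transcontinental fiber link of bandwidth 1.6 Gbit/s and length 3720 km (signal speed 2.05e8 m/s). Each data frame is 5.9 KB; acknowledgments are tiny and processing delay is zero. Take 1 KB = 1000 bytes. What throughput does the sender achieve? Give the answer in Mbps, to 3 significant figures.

t_tx = L/R = 47200/1600000000 = 2.95e-05 s.
t_prop = 3720000/2.05e+08 = 0.0181463 s; RTT = 0.0362927 s.
Cycle = t_tx + RTT = 0.0363222 s.
Throughput = L / cycle = 47200 / 0.0363222 = 1.30 Mbps.

1.30 Mbps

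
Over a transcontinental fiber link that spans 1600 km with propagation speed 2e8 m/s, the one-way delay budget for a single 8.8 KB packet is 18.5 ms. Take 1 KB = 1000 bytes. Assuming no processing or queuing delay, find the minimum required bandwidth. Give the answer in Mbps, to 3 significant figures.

L = 70400 bits.
Propagation delay = 1600000 / 200000000 = 8 ms.
Transmission budget = 18.5 − 8 = 10.5 ms.
R ≥ L / t_tx = 70400 bits / 0.0105 s = 6.70 Mbps.

6.70 Mbps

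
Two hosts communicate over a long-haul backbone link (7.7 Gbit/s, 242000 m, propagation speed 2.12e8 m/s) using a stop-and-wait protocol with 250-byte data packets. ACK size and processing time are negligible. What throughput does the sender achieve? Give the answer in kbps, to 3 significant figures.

t_tx = L/R = 2000/7700000000 = 2.5974e-07 s.
t_prop = 242000/212000000 = 0.00114151 s; RTT = 0.00228302 s.
Cycle = t_tx + RTT = 0.00228328 s.
Throughput = L / cycle = 2000 / 0.00228328 = 876 kbps.

876 kbps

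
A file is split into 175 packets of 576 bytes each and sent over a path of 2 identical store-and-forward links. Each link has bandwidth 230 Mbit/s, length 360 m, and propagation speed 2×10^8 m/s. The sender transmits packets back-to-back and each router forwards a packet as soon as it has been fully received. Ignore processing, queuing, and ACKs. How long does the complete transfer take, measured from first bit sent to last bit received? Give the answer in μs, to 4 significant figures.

3530 μs

Per-hop transmission t_tx = L/R = 4608/230000000 = 20.0348 μs.
Per-hop propagation t_prop = 360/200000000 = 1.8 μs.
Pipeline fill: first packet needs 2·t_tx to clear all hops; remaining 174 packets each add one t_tx.
Total = (2+175-1)·t_tx + 2·t_prop = 176·20.0348 + 2·1.8 = 3530 μs.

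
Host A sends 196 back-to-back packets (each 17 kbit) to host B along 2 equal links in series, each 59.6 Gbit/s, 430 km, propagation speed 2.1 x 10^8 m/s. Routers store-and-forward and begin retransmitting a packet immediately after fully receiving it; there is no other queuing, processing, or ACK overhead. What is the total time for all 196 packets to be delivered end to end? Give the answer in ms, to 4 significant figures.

4.151 ms

Per-hop transmission t_tx = L/R = 17000/59600000000 = 0.000285235 ms.
Per-hop propagation t_prop = 430000/210000000 = 2.04762 ms.
Pipeline fill: first packet needs 2·t_tx to clear all hops; remaining 195 packets each add one t_tx.
Total = (2+196-1)·t_tx + 2·t_prop = 197·0.000285235 + 2·2.04762 = 4.151 ms.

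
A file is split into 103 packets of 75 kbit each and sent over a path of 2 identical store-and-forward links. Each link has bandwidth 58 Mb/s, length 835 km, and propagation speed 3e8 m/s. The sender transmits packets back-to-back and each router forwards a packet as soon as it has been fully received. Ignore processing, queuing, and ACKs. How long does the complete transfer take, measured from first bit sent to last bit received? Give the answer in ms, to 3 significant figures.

Per-hop transmission t_tx = L/R = 75000/58000000 = 1.2931 ms.
Per-hop propagation t_prop = 835000/300000000 = 2.78333 ms.
Pipeline fill: first packet needs 2·t_tx to clear all hops; remaining 102 packets each add one t_tx.
Total = (2+103-1)·t_tx + 2·t_prop = 104·1.2931 + 2·2.78333 = 140 ms.

140 ms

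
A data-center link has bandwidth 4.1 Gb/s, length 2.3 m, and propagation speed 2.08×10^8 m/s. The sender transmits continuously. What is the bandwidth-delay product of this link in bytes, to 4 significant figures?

5.667 bytes

Propagation delay = 2.3 / 208000000 = 1.10577e-08 s.
BDP = R × t_prop = 4.1e+09 × 1.10577e-08 = 45.3365 bits.
In bytes: 45.3365/8 = 5.667 bytes.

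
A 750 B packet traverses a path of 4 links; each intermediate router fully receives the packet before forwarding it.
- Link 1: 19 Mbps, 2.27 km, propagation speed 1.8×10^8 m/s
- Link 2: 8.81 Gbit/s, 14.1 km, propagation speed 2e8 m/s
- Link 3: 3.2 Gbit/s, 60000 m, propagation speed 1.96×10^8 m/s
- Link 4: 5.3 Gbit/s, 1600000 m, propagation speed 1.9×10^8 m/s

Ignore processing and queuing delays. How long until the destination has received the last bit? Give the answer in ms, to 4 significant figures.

9.130 ms

L = 750 × 8 = 6000 bits.
Transmission delays (L/R per hop): 0.315789, 0.000681044, 0.001875, 0.00113208 ms; sum = 0.319478 ms.
Propagation delays (d/s per hop): 0.0126111, 0.0705, 0.306122, 8.42105 ms; sum = 8.81029 ms.
End-to-end = 9.130 ms.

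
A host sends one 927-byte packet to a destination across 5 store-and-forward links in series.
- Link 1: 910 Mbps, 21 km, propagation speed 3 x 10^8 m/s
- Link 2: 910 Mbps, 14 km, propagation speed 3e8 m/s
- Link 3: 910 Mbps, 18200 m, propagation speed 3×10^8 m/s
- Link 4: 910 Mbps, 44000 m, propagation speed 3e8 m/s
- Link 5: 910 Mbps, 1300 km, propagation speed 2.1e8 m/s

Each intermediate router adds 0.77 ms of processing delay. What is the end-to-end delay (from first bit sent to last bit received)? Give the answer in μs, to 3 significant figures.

L = 927 × 8 = 7416 bits.
Transmission delay per hop = L/R = 7416/910000000 = 8.14945 μs; 5 hops → 40.7473 μs.
Propagation delays (d/s per hop): 70, 46.6667, 60.6667, 146.667, 6190.48 μs; sum = 6514.48 μs.
Processing at 4 router(s): 4 × 0.77 ms = 3080 μs.
End-to-end = 9640 μs.

9640 μs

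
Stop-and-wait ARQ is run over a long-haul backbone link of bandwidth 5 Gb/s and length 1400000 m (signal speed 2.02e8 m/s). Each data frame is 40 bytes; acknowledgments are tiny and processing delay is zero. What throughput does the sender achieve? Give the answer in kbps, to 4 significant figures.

t_tx = L/R = 320/5000000000 = 6.4e-08 s.
t_prop = 1400000/202000000 = 0.00693069 s; RTT = 0.0138614 s.
Cycle = t_tx + RTT = 0.0138615 s.
Throughput = L / cycle = 320 / 0.0138615 = 23.09 kbps.

23.09 kbps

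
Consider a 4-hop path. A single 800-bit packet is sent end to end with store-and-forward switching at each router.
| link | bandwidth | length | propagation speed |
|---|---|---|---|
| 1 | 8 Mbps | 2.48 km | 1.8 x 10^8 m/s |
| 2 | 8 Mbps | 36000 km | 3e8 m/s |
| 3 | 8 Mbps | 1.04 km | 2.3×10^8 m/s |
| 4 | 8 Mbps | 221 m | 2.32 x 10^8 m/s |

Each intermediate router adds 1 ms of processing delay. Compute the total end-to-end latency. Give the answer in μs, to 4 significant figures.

123400 μs

Transmission delay per hop = L/R = 800/8000000 = 100 μs; 4 hops → 400 μs.
Propagation delays (d/s per hop): 13.7778, 120000, 4.52174, 0.952586 μs; sum = 120019 μs.
Processing at 3 router(s): 3 × 1 ms = 3000 μs.
End-to-end = 123400 μs.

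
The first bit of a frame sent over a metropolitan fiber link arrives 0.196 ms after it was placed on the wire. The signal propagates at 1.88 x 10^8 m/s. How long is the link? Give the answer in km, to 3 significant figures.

d = s × t_prop = 188000000 × 0.000196 = 36.8 km.

36.8 km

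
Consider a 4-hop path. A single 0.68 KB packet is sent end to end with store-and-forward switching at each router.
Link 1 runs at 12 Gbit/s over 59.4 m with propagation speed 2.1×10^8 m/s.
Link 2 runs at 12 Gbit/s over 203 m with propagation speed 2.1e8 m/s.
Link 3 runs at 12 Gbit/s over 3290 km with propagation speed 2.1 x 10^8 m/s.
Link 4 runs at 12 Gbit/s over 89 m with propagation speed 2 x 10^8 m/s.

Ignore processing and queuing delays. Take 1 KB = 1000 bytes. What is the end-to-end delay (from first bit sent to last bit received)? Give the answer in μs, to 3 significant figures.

L = 5440 bits.
Transmission delay per hop = L/R = 5440/12000000000 = 0.453333 μs; 4 hops → 1.81333 μs.
Propagation delays (d/s per hop): 0.282857, 0.966667, 15666.7, 0.445 μs; sum = 15668.4 μs.
End-to-end = 15700 μs.

15700 μs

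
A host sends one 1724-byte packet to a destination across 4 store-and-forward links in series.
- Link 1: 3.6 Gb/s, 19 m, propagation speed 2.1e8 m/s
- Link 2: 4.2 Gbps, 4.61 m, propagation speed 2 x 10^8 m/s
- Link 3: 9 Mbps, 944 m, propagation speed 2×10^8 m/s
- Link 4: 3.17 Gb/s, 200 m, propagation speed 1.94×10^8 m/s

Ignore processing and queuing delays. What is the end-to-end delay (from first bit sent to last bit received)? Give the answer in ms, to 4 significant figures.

L = 1724 × 8 = 13792 bits.
Transmission delays (L/R per hop): 0.00383111, 0.00328381, 1.53244, 0.00435079 ms; sum = 1.54391 ms.
Propagation delays (d/s per hop): 9.04762e-05, 2.305e-05, 0.00472, 0.00103093 ms; sum = 0.00586445 ms.
End-to-end = 1.550 ms.

1.550 ms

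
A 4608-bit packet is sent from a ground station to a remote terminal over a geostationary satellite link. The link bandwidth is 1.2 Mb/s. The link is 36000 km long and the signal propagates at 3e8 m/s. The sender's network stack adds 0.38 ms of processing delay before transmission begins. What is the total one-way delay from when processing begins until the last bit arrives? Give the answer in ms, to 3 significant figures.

124 ms

Transmission delay = L/R = 4608 / 1200000 = 3.84 ms.
Propagation delay = d/s = 36000000 m / 300000000 m/s = 120 ms.
Plus processing delay 0.38 ms = 0.38 ms.
Total = 124 ms.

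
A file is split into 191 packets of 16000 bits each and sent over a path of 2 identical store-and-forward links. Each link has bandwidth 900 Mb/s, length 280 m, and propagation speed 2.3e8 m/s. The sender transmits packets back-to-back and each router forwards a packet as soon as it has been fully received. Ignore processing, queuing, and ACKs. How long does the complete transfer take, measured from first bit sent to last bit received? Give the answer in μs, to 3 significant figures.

3420 μs

Per-hop transmission t_tx = L/R = 16000/900000000 = 17.7778 μs.
Per-hop propagation t_prop = 280/2.3e+08 = 1.21739 μs.
Pipeline fill: first packet needs 2·t_tx to clear all hops; remaining 190 packets each add one t_tx.
Total = (2+191-1)·t_tx + 2·t_prop = 192·17.7778 + 2·1.21739 = 3420 μs.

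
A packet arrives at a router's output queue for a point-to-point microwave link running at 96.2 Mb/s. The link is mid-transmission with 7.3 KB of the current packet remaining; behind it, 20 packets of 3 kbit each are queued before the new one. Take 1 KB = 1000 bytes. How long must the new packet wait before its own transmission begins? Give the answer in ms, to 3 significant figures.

Each queued packet: L/R = 3000/96200000 = 0.031185 ms.
20 queued → 0.623701 ms.
Plus remaining 58400 bits of current packet: 0.607069 ms.
Queuing delay = 1.23 ms.

1.23 ms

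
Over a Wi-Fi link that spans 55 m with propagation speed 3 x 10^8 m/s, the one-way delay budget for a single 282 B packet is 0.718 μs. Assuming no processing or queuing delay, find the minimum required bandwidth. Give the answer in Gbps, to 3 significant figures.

4.22 Gbps

L = 2256 bits.
Propagation delay = 55 / 300000000 = 0.183333 μs.
Transmission budget = 0.718 − 0.183333 = 0.534667 μs.
R ≥ L / t_tx = 2256 bits / 5.34667e-07 s = 4.22 Gbps.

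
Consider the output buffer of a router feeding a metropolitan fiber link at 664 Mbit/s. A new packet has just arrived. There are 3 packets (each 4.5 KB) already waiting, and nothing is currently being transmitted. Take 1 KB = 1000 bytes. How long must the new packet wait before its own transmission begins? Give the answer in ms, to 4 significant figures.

Each queued packet: L/R = 36000/664000000 = 0.0542169 ms.
3 queued → 0.162651 ms.
Queuing delay = 0.1627 ms.

0.1627 ms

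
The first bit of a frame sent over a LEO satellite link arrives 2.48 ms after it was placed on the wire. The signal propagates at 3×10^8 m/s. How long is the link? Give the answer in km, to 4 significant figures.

744.0 km

d = s × t_prop = 300000000 × 0.00248 = 744.0 km.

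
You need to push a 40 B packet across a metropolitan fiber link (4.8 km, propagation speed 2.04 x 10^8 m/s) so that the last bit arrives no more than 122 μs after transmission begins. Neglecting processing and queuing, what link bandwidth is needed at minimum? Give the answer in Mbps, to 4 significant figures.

3.250 Mbps

L = 320 bits.
Propagation delay = 4800 / 204000000 = 23.5294 μs.
Transmission budget = 122 − 23.5294 = 98.4706 μs.
R ≥ L / t_tx = 320 bits / 9.84706e-05 s = 3.250 Mbps.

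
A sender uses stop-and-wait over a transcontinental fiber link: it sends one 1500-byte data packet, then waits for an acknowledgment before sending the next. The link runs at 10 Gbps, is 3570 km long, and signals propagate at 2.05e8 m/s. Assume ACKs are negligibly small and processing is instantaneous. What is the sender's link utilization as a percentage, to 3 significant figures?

t_tx = L/R = 12000/10000000000 = 1.2e-06 s.
t_prop = 3570000/2.05e+08 = 0.0174146 s; RTT = 0.0348293 s.
Cycle = t_tx + RTT = 0.0348305 s.
Utilization = t_tx / cycle = 1.2e-06/0.0348305 = 0.00345 %.

0.00345 %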